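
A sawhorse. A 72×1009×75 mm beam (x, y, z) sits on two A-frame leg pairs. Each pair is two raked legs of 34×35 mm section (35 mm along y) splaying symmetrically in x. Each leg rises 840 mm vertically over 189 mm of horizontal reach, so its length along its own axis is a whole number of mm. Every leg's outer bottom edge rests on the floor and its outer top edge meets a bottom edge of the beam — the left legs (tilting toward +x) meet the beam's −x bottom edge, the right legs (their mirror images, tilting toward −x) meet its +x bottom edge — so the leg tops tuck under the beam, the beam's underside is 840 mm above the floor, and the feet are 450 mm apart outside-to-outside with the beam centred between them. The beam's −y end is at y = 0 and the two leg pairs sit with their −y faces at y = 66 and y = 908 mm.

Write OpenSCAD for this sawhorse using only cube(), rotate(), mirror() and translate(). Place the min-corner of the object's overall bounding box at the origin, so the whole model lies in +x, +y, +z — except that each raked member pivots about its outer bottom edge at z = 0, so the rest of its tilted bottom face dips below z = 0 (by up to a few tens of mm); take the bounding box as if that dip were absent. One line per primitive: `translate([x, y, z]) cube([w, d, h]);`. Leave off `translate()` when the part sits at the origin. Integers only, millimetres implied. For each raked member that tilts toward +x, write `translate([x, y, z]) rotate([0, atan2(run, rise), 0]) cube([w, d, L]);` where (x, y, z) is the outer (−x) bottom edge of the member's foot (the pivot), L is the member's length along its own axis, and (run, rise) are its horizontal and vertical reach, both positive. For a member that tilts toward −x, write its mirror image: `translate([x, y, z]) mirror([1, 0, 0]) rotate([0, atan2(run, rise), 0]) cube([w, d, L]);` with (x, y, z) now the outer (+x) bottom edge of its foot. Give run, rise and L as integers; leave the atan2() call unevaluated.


translate([189, 0, 840]) cube([72, 1009, 75]);
translate([0, 66, 0]) rotate([0, atan2(189, 840), 0]) cube([34, 35, 861]);
translate([450, 66, 0]) mirror([1, 0, 0]) rotate([0, atan2(189, 840), 0]) cube([34, 35, 861]);
translate([0, 908, 0]) rotate([0, atan2(189, 840), 0]) cube([34, 35, 861]);
translate([450, 908, 0]) mirror([1, 0, 0]) rotate([0, atan2(189, 840), 0]) cube([34, 35, 861]);


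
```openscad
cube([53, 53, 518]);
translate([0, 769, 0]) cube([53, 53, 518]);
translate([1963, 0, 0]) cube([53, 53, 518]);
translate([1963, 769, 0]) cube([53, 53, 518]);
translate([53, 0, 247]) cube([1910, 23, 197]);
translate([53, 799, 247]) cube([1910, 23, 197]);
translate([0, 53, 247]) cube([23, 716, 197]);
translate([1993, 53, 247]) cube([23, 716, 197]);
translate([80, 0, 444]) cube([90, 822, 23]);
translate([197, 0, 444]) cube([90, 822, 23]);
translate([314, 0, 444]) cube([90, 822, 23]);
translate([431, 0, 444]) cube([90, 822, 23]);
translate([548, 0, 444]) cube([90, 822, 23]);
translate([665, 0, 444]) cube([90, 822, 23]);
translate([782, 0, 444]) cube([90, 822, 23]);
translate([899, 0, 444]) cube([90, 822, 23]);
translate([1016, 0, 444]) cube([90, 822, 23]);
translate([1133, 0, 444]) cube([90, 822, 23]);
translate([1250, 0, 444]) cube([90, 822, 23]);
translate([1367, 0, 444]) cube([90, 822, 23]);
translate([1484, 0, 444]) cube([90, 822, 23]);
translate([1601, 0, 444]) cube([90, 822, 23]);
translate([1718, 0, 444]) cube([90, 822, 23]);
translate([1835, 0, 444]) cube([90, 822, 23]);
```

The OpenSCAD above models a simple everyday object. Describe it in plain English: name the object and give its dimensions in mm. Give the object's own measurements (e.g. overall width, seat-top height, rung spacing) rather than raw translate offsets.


A bed frame 2016 mm long (x) by 822 mm wide (y). Four 53×53 mm corner posts, 518 mm tall, at the corners of the footprint. Four rails of 23 mm thickness and 197 mm height run between adjacent posts with their undersides at z = 247 mm, their outer faces flush with the outside of the frame (the two x-running rails run between the posts' inner faces; the two y-running rails run between the posts' inner faces). 16 slats, each 90 mm wide (x) and 23 mm thick, lie across the top of the two x-running rails, running the full 822 mm width of the frame in y; along x they sit between the end posts with a 27 mm gap after the −x posts and between neighbouring slats, leaving 38 mm before the +x posts.


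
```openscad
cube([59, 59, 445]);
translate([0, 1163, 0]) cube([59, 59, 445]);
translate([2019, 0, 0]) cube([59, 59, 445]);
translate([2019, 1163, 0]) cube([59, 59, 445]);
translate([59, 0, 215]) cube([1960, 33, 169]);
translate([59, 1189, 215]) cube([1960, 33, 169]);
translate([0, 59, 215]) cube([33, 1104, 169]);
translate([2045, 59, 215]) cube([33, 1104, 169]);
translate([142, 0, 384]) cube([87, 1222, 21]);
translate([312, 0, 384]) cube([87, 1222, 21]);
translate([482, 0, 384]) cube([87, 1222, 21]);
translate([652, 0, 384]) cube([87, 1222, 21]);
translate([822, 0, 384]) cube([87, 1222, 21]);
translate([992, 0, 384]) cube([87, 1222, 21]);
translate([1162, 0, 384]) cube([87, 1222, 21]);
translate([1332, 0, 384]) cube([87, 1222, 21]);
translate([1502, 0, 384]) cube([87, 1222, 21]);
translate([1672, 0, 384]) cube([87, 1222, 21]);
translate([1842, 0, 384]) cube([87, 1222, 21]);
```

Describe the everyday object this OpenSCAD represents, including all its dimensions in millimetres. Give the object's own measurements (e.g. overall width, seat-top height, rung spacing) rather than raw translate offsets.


A bed frame 2078 mm long (x) by 1222 mm wide (y). Four 59×59 mm corner posts, 445 mm tall, at the corners of the footprint. Four rails of 33 mm thickness and 169 mm height run between adjacent posts with their undersides at z = 215 mm, their outer faces flush with the outside of the frame (the two x-running rails run between the posts' inner faces; the two y-running rails run between the posts' inner faces). 11 slats, each 87 mm wide (x) and 21 mm thick, lie across the top of the two x-running rails, running the full 1222 mm width of the frame in y; along x they sit between the end posts with a 83 mm gap after the −x posts and between neighbouring slats, leaving 90 mm before the +x posts.


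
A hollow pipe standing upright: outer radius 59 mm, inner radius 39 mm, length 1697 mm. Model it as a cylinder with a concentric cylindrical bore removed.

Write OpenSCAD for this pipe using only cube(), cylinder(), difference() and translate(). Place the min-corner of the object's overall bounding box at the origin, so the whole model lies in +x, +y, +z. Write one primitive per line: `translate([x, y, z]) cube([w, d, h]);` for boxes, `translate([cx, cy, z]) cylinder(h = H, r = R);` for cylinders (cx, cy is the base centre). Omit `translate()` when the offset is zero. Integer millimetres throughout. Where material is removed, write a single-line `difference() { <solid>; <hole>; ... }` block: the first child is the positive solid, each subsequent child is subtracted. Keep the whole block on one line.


difference() { translate([59, 59, 0]) cylinder(h = 1697, r = 59); translate([59, 59, 0]) cylinder(h = 1697, r = 39); }


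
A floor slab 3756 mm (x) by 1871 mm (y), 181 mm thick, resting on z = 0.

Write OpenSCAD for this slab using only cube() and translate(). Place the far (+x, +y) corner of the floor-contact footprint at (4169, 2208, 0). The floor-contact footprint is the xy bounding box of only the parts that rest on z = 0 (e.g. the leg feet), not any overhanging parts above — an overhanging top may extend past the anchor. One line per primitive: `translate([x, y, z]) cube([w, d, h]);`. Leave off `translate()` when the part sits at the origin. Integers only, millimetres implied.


translate([413, 337, 0]) cube([3756, 1871, 181]);


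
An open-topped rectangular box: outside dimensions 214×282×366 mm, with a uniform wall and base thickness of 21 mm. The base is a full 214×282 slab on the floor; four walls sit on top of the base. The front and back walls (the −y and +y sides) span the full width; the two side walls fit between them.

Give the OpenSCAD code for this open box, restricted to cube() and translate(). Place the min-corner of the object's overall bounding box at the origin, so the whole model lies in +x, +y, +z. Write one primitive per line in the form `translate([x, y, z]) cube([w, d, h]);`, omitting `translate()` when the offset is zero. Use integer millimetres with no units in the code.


cube([214, 282, 21]);
translate([0, 0, 21]) cube([214, 21, 345]);
translate([0, 261, 21]) cube([214, 21, 345]);
translate([0, 21, 21]) cube([21, 240, 345]);
translate([193, 21, 21]) cube([21, 240, 345]);


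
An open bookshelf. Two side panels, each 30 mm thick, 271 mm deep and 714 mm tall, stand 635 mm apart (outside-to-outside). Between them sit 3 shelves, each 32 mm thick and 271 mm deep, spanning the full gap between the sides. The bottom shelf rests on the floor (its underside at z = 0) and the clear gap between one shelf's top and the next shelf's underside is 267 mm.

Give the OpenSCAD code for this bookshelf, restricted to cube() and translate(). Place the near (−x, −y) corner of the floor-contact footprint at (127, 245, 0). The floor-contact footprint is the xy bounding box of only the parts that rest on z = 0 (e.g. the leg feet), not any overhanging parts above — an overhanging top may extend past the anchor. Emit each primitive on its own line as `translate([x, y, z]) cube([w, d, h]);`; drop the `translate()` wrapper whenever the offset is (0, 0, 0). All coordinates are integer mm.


translate([127, 245, 0]) cube([30, 271, 714]);
translate([732, 245, 0]) cube([30, 271, 714]);
translate([157, 245, 0]) cube([575, 271, 32]);
translate([157, 245, 299]) cube([575, 271, 32]);
translate([157, 245, 598]) cube([575, 271, 32]);


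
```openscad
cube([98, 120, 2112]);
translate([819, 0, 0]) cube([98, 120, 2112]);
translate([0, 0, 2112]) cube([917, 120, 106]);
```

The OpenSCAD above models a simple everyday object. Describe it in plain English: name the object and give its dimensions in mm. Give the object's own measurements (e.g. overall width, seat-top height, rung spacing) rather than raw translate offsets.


A door frame. The clear opening is 721 mm wide and 2112 mm high. Two 98 mm wide jambs, 120 mm deep, stand either side of the opening from the floor to the top of the opening. A 106 mm thick head sits across the top of both jambs, spanning the full outside width of the frame.


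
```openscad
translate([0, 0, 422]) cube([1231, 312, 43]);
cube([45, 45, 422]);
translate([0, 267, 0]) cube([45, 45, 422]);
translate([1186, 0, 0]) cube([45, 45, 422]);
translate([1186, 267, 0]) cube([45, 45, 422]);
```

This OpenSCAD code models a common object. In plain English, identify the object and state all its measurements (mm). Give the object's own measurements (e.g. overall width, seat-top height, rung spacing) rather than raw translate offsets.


A bench: a 1231×312 mm seat slab, 43 mm thick, top at z = 465 mm, on four 45×45 mm square legs flush with the seat corners and standing on z = 0.


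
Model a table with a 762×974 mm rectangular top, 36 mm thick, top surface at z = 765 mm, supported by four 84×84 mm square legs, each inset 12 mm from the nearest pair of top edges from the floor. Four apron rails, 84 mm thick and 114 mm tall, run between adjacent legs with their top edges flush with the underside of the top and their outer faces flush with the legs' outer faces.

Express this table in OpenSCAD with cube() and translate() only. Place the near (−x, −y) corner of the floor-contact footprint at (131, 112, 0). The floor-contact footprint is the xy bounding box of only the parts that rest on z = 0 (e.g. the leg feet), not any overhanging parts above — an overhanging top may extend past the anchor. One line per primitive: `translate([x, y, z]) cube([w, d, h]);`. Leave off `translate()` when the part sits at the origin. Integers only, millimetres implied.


translate([119, 100, 729]) cube([762, 974, 36]);
translate([131, 112, 0]) cube([84, 84, 729]);
translate([785, 112, 0]) cube([84, 84, 729]);
translate([131, 978, 0]) cube([84, 84, 729]);
translate([785, 978, 0]) cube([84, 84, 729]);
translate([215, 112, 615]) cube([570, 84, 114]);
translate([215, 978, 615]) cube([570, 84, 114]);
translate([131, 196, 615]) cube([84, 782, 114]);
translate([785, 196, 615]) cube([84, 782, 114]);


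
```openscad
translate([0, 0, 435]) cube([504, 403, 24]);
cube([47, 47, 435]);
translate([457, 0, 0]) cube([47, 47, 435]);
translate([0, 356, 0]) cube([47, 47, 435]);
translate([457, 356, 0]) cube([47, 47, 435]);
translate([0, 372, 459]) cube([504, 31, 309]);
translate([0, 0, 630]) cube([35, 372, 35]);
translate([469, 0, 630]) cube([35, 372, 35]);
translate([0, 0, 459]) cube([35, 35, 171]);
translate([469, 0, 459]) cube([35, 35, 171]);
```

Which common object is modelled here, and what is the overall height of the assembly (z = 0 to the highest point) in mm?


A chair. The overall height is 768 mm.

A slab on four corner posts with a tall panel at the back — a chair. The seat slab sits at z = 435 with thickness 24, and the 309 mm backrest starts at the seat top, so the overall height is 435 + 24 + 309 = 768 mm.


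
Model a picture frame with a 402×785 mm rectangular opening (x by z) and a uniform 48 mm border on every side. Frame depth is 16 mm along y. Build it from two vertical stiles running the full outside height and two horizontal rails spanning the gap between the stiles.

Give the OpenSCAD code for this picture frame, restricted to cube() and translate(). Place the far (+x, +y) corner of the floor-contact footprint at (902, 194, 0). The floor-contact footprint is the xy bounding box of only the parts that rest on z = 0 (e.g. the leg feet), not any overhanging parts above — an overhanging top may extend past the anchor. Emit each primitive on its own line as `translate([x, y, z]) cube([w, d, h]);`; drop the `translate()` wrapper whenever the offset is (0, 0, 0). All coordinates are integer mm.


translate([404, 178, 0]) cube([48, 16, 881]);
translate([854, 178, 0]) cube([48, 16, 881]);
translate([452, 178, 0]) cube([402, 16, 48]);
translate([452, 178, 833]) cube([402, 16, 48]);


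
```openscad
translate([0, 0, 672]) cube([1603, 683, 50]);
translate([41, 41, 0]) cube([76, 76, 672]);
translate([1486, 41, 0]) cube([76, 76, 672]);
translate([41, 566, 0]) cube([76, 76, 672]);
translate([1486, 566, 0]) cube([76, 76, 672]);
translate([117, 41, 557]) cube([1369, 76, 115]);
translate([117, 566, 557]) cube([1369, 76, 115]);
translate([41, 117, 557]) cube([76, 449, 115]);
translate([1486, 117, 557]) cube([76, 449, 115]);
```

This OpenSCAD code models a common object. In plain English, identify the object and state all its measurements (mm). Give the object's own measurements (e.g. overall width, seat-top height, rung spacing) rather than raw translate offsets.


A rectangular dining table. The top is 1603×683×50 mm with its upper surface at z = 722 mm. It stands on four 76×76 mm square legs, each inset 41 mm from the nearest pair of top edges, running from the floor to the underside of the top. Four apron rails, 76 mm thick and 115 mm tall, run between adjacent legs with their top edges flush with the underside of the top and their outer faces flush with the legs' outer faces.


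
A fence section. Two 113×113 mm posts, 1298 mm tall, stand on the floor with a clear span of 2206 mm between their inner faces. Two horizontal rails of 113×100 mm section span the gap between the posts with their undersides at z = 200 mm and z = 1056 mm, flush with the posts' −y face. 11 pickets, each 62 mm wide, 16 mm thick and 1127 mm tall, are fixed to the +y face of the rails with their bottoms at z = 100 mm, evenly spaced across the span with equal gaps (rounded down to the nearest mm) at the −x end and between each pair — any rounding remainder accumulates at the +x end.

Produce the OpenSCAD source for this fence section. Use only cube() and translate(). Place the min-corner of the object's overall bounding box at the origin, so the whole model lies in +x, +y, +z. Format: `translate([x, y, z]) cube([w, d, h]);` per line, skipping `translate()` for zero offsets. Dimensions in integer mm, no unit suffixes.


cube([113, 113, 1298]);
translate([2319, 0, 0]) cube([113, 113, 1298]);
translate([113, 0, 200]) cube([2206, 113, 100]);
translate([113, 0, 1056]) cube([2206, 113, 100]);
translate([240, 113, 100]) cube([62, 16, 1127]);
translate([429, 113, 100]) cube([62, 16, 1127]);
translate([618, 113, 100]) cube([62, 16, 1127]);
translate([807, 113, 100]) cube([62, 16, 1127]);
translate([996, 113, 100]) cube([62, 16, 1127]);
translate([1185, 113, 100]) cube([62, 16, 1127]);
translate([1374, 113, 100]) cube([62, 16, 1127]);
translate([1563, 113, 100]) cube([62, 16, 1127]);
translate([1752, 113, 100]) cube([62, 16, 1127]);
translate([1941, 113, 100]) cube([62, 16, 1127]);
translate([2130, 113, 100]) cube([62, 16, 1127]);


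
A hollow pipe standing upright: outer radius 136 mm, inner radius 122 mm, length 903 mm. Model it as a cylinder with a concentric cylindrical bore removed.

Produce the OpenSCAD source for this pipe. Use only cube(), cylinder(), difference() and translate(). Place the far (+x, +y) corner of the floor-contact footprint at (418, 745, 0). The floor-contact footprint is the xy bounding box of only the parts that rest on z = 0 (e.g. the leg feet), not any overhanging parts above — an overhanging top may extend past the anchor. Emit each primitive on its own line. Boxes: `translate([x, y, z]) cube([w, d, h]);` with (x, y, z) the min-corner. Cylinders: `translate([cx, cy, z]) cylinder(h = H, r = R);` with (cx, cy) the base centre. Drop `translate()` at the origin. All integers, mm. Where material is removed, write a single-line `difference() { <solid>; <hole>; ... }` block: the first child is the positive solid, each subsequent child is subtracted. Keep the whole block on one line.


difference() { translate([282, 609, 0]) cylinder(h = 903, r = 136); translate([282, 609, 0]) cylinder(h = 903, r = 122); }


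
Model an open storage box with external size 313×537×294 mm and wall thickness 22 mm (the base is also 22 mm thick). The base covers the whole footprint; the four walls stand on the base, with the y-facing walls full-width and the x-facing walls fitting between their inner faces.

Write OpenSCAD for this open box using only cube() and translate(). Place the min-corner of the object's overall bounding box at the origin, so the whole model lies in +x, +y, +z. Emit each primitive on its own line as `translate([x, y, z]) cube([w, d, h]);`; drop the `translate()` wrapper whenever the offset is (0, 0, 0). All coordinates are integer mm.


cube([313, 537, 22]);
translate([0, 0, 22]) cube([313, 22, 272]);
translate([0, 515, 22]) cube([313, 22, 272]);
translate([0, 22, 22]) cube([22, 493, 272]);
translate([291, 22, 22]) cube([22, 493, 272]);


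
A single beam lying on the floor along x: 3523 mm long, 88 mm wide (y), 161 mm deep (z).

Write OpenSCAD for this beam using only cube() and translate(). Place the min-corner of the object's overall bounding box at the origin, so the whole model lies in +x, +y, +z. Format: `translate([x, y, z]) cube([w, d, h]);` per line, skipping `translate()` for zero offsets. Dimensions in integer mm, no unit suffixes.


cube([3523, 88, 161]);


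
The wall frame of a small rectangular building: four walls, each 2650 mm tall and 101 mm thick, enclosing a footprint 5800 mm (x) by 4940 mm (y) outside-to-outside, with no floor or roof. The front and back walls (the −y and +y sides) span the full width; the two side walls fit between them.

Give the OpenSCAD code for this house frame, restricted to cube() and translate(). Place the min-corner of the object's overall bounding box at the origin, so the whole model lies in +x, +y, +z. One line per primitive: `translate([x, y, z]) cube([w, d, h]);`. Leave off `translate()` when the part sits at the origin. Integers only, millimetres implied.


cube([5800, 101, 2650]);
translate([0, 4839, 0]) cube([5800, 101, 2650]);
translate([0, 101, 0]) cube([101, 4738, 2650]);
translate([5699, 101, 0]) cube([101, 4738, 2650]);


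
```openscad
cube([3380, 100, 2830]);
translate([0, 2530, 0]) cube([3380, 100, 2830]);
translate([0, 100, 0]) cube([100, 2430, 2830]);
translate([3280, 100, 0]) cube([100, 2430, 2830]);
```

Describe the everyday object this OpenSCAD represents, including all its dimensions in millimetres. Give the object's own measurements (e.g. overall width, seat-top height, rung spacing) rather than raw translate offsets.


The wall frame of a small rectangular building: four walls, each 2830 mm tall and 100 mm thick, enclosing a footprint 3380 mm (x) by 2630 mm (y) outside-to-outside, with no floor or roof. The front and back walls (the −y and +y sides) span the full width; the two side walls fit between them.


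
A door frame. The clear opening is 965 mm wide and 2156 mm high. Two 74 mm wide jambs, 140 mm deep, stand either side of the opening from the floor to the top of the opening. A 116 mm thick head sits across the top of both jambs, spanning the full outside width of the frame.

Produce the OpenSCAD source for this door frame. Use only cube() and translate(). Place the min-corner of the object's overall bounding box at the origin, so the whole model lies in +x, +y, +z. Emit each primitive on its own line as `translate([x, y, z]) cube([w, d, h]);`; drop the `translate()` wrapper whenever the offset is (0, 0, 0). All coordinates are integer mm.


cube([74, 140, 2156]);
translate([1039, 0, 0]) cube([74, 140, 2156]);
translate([0, 0, 2156]) cube([1113, 140, 116]);


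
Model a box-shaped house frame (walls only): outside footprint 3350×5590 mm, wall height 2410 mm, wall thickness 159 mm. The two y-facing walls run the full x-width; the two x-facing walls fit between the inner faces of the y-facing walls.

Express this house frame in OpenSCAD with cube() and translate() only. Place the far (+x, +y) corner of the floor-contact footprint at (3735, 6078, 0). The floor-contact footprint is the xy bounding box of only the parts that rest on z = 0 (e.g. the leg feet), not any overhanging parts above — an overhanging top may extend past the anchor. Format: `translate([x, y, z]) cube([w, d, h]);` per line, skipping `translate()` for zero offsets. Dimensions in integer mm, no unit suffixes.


translate([385, 488, 0]) cube([3350, 159, 2410]);
translate([385, 5919, 0]) cube([3350, 159, 2410]);
translate([385, 647, 0]) cube([159, 5272, 2410]);
translate([3576, 647, 0]) cube([159, 5272, 2410]);


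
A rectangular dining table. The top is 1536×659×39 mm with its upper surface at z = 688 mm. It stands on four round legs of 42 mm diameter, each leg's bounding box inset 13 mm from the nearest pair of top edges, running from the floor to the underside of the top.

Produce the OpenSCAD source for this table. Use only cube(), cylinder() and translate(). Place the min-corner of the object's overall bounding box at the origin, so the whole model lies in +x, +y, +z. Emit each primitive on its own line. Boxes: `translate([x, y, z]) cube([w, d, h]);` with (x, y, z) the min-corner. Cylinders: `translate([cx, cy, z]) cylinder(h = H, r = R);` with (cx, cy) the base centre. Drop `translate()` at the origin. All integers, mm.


translate([0, 0, 649]) cube([1536, 659, 39]);
translate([34, 34, 0]) cylinder(h = 649, r = 21);
translate([1502, 34, 0]) cylinder(h = 649, r = 21);
translate([34, 625, 0]) cylinder(h = 649, r = 21);
translate([1502, 625, 0]) cylinder(h = 649, r = 21);


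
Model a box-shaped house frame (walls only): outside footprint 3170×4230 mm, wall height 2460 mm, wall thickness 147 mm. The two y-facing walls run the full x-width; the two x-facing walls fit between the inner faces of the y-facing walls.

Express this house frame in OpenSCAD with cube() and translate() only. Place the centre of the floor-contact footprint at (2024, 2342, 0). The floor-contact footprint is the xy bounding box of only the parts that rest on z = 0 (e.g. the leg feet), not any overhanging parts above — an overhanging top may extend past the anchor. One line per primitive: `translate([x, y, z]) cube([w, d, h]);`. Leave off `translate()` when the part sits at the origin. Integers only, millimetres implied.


translate([439, 227, 0]) cube([3170, 147, 2460]);
translate([439, 4310, 0]) cube([3170, 147, 2460]);
translate([439, 374, 0]) cube([147, 3936, 2460]);
translate([3462, 374, 0]) cube([147, 3936, 2460]);


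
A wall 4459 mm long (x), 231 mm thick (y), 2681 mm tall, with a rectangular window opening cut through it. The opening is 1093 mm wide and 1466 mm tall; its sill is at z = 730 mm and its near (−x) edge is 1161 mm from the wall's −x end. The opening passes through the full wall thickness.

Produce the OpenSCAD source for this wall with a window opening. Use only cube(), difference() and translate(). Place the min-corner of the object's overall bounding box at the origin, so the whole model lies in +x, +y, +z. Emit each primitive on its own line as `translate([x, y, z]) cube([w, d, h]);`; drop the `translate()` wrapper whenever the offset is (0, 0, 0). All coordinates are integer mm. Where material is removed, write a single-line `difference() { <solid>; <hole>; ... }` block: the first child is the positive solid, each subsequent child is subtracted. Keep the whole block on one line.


difference() { cube([4459, 231, 2681]); translate([1161, 0, 730]) cube([1093, 231, 1466]); }


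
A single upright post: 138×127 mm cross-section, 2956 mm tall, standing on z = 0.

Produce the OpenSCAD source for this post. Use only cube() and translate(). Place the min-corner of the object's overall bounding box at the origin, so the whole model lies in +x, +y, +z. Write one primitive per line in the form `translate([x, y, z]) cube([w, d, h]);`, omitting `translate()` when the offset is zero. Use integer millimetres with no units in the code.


cube([138, 127, 2956]);


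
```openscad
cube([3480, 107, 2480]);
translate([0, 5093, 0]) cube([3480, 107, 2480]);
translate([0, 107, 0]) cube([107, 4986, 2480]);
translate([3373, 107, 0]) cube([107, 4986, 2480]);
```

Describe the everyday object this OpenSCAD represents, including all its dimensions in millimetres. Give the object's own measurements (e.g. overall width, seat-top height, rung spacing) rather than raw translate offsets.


The wall frame of a small rectangular building: four walls, each 2480 mm tall and 107 mm thick, enclosing a footprint 3480 mm (x) by 5200 mm (y) outside-to-outside, with no floor or roof. The front and back walls (the −y and +y sides) span the full width; the two side walls fit between them.


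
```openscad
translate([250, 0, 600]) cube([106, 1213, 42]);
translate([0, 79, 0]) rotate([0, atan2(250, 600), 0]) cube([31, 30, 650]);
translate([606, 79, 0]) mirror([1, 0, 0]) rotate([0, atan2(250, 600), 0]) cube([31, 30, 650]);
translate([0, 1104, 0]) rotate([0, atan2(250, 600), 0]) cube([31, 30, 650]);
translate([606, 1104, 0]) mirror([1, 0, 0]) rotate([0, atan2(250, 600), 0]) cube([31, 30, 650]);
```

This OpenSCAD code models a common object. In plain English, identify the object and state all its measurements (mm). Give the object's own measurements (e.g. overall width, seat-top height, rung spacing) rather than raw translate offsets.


A sawhorse. A 106×1213×42 mm beam (x, y, z) sits on two A-frame leg pairs. Each pair is two raked legs of 31×30 mm section (30 mm along y) splaying symmetrically in x. Each leg rises 600 mm vertically over 250 mm of horizontal reach and is 650 mm long along its own axis. Every leg's outer bottom edge rests on the floor and its outer top edge meets a bottom edge of the beam — the left legs (tilting toward +x) meet the beam's −x bottom edge, the right legs (their mirror images, tilting toward −x) meet its +x bottom edge — so the leg tops tuck under the beam, the beam's underside is 600 mm above the floor, and the feet are 606 mm apart outside-to-outside with the beam centred between them. The two leg pairs are set in 79 mm from either end of the beam.


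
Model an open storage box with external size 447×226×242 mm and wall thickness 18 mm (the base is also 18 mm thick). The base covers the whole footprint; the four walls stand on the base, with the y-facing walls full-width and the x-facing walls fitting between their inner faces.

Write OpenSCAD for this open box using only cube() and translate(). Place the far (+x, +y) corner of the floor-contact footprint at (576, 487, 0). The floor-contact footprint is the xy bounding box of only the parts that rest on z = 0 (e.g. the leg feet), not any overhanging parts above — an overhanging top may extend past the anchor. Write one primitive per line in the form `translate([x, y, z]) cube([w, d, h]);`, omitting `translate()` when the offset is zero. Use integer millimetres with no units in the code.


translate([129, 261, 0]) cube([447, 226, 18]);
translate([129, 261, 18]) cube([447, 18, 224]);
translate([129, 469, 18]) cube([447, 18, 224]);
translate([129, 279, 18]) cube([18, 190, 224]);
translate([558, 279, 18]) cube([18, 190, 224]);


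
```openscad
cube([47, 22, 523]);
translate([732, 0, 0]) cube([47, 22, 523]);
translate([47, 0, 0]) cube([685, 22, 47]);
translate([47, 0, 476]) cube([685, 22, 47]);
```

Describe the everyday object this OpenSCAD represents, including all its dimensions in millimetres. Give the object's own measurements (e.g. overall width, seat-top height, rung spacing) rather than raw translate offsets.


A rectangular picture frame lying in the x–z plane (depth along y). The opening is 685 mm wide (x) by 429 mm tall (z), surrounded by a border 47 mm wide on all four sides. The frame is 22 mm deep and is made of two full-height vertical stiles with two horizontal rails fitted between them.


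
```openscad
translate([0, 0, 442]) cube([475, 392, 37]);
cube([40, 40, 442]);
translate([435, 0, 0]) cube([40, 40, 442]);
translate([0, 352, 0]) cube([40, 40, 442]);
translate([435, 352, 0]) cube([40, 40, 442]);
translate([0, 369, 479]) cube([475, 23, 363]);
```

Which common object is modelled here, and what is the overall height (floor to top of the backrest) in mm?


A chair. The overall height is 842 mm.

A slab on four corner posts with a tall panel at the back — a chair. The seat slab sits at z = 442 with thickness 37, and the 363 mm backrest starts at the seat top, so the overall height is 442 + 37 + 363 = 842 mm.


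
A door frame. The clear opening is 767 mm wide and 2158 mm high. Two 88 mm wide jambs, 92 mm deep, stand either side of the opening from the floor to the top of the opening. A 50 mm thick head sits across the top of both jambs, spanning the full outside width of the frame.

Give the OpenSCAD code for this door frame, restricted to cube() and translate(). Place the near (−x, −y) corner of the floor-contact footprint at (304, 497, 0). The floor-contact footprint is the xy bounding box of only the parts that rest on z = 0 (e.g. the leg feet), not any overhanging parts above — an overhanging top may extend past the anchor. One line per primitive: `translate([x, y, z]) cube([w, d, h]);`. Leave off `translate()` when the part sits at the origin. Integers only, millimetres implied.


translate([304, 497, 0]) cube([88, 92, 2158]);
translate([1159, 497, 0]) cube([88, 92, 2158]);
translate([304, 497, 2158]) cube([943, 92, 50]);


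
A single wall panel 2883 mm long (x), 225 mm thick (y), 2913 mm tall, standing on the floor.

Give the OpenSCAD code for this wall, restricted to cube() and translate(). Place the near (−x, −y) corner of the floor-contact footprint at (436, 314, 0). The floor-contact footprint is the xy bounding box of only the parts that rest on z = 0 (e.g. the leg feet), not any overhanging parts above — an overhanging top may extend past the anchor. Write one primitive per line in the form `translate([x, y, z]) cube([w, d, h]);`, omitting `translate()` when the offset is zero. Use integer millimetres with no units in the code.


translate([436, 314, 0]) cube([2883, 225, 2913]);


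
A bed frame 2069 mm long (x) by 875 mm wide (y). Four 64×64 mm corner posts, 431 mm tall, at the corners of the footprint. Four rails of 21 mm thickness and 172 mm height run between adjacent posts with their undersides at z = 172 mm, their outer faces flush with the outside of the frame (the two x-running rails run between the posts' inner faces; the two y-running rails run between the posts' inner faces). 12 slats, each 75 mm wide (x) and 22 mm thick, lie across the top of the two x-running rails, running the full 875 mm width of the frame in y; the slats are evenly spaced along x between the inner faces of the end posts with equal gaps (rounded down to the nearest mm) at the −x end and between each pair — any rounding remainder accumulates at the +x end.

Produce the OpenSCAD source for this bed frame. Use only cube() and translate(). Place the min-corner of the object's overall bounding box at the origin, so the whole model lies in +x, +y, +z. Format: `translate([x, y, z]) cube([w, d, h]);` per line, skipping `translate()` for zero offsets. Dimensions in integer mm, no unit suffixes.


cube([64, 64, 431]);
translate([0, 811, 0]) cube([64, 64, 431]);
translate([2005, 0, 0]) cube([64, 64, 431]);
translate([2005, 811, 0]) cube([64, 64, 431]);
translate([64, 0, 172]) cube([1941, 21, 172]);
translate([64, 854, 172]) cube([1941, 21, 172]);
translate([0, 64, 172]) cube([21, 747, 172]);
translate([2048, 64, 172]) cube([21, 747, 172]);
translate([144, 0, 344]) cube([75, 875, 22]);
translate([299, 0, 344]) cube([75, 875, 22]);
translate([454, 0, 344]) cube([75, 875, 22]);
translate([609, 0, 344]) cube([75, 875, 22]);
translate([764, 0, 344]) cube([75, 875, 22]);
translate([919, 0, 344]) cube([75, 875, 22]);
translate([1074, 0, 344]) cube([75, 875, 22]);
translate([1229, 0, 344]) cube([75, 875, 22]);
translate([1384, 0, 344]) cube([75, 875, 22]);
translate([1539, 0, 344]) cube([75, 875, 22]);
translate([1694, 0, 344]) cube([75, 875, 22]);
translate([1849, 0, 344]) cube([75, 875, 22]);


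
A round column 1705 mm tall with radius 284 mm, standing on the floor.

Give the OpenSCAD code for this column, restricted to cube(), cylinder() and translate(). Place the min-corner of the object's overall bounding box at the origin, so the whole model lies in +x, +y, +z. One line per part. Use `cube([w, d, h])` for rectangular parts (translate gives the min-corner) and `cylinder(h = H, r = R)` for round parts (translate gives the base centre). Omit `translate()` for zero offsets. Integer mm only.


translate([284, 284, 0]) cylinder(h = 1705, r = 284);


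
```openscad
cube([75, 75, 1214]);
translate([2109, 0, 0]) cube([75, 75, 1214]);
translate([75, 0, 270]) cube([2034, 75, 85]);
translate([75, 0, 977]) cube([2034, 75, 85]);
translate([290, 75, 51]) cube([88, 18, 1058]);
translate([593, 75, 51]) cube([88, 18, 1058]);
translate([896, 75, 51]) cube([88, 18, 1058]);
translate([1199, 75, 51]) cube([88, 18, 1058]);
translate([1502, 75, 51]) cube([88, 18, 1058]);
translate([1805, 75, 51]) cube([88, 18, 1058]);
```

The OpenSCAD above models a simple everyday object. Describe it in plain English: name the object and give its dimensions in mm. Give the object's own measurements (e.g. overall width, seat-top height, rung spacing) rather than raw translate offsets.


A fence section. Two 75×75 mm posts, 1214 mm tall, stand on the floor with a clear span of 2034 mm between their inner faces. Two horizontal rails of 75×85 mm section span the gap between the posts with their undersides at z = 270 mm and z = 977 mm, flush with the posts' −y face. 6 pickets, each 88 mm wide, 18 mm thick and 1058 mm tall, are fixed to the +y face of the rails with their bottoms at z = 51 mm, spaced across the span with a 215 mm gap after the −x post and between neighbouring pickets, with 216 mm left before the +x post.


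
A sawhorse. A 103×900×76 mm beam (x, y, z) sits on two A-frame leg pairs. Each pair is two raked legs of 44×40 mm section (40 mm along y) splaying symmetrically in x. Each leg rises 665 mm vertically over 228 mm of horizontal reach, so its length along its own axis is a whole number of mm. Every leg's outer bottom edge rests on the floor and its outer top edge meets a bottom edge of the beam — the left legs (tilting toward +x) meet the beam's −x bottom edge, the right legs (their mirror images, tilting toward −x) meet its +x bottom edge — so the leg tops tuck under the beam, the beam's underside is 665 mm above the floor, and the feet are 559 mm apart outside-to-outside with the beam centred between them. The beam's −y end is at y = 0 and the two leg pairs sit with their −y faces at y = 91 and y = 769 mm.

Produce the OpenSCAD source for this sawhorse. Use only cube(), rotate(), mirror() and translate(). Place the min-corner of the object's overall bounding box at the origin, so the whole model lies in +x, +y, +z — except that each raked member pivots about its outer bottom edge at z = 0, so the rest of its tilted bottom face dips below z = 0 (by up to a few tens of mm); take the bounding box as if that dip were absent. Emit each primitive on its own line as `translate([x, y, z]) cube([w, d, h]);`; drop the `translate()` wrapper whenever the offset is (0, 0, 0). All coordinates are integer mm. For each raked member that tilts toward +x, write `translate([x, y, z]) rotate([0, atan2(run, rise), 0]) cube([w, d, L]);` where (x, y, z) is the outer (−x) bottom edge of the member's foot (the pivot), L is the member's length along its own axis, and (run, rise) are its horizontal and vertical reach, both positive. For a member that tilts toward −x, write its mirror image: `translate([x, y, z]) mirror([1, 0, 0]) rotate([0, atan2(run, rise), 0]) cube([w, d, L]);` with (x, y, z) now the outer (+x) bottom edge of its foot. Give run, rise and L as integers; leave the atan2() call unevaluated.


// leg length = √(228² + 665²) = 703
// right-leg outer foot x = 2·228 + 103 = 559
// beam min-corner = (228, 0, 665)
translate([228, 0, 665]) cube([103, 900, 76]);
translate([0, 91, 0]) rotate([0, atan2(228, 665), 0]) cube([44, 40, 703]);
translate([559, 91, 0]) mirror([1, 0, 0]) rotate([0, atan2(228, 665), 0]) cube([44, 40, 703]);
translate([0, 769, 0]) rotate([0, atan2(228, 665), 0]) cube([44, 40, 703]);
translate([559, 769, 0]) mirror([1, 0, 0]) rotate([0, atan2(228, 665), 0]) cube([44, 40, 703]);


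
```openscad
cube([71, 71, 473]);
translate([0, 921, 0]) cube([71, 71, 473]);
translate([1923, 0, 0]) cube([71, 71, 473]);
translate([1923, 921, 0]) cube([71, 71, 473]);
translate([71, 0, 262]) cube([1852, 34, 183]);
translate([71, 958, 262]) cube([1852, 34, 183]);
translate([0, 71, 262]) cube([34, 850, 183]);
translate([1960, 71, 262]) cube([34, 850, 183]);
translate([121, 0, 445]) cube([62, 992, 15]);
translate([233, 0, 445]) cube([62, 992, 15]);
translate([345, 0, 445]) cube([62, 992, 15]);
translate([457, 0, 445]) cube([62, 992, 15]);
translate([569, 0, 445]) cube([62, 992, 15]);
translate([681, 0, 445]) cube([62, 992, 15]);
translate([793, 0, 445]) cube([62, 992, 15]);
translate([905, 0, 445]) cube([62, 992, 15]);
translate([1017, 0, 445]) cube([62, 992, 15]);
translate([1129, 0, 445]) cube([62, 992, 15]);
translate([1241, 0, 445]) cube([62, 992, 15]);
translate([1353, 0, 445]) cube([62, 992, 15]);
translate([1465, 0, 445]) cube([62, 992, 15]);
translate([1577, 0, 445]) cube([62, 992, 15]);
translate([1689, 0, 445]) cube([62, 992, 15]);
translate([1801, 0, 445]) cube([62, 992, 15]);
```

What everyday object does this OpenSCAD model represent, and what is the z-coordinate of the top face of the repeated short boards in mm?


A bed frame. The slat-top height is 460 mm.

Four posts, four rails, and a row of slats — a bed frame. Slats sit on the rails at z = 262 + 183 = 445; with slat thickness 15, the top is 460 mm.


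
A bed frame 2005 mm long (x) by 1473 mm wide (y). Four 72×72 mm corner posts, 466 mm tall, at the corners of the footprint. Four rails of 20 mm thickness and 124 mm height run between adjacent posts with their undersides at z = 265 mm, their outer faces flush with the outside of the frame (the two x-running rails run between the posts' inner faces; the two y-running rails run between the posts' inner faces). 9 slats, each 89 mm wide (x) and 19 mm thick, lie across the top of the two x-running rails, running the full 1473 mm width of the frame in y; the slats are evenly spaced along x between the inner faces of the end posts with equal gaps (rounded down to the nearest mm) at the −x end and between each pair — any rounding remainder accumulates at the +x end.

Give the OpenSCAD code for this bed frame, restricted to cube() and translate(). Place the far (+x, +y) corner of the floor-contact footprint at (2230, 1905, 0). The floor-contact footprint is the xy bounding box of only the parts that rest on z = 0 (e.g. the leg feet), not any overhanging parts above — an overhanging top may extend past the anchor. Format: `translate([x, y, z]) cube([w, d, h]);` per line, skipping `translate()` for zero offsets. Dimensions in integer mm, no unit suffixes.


translate([225, 432, 0]) cube([72, 72, 466]);
translate([225, 1833, 0]) cube([72, 72, 466]);
translate([2158, 432, 0]) cube([72, 72, 466]);
translate([2158, 1833, 0]) cube([72, 72, 466]);
translate([297, 432, 265]) cube([1861, 20, 124]);
translate([297, 1885, 265]) cube([1861, 20, 124]);
translate([225, 504, 265]) cube([20, 1329, 124]);
translate([2210, 504, 265]) cube([20, 1329, 124]);
translate([403, 432, 389]) cube([89, 1473, 19]);
translate([598, 432, 389]) cube([89, 1473, 19]);
translate([793, 432, 389]) cube([89, 1473, 19]);
translate([988, 432, 389]) cube([89, 1473, 19]);
translate([1183, 432, 389]) cube([89, 1473, 19]);
translate([1378, 432, 389]) cube([89, 1473, 19]);
translate([1573, 432, 389]) cube([89, 1473, 19]);
translate([1768, 432, 389]) cube([89, 1473, 19]);
translate([1963, 432, 389]) cube([89, 1473, 19]);
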